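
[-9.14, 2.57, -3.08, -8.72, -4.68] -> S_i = Random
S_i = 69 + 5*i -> [69, 74, 79, 84, 89]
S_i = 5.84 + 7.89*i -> [5.84, 13.73, 21.62, 29.51, 37.4]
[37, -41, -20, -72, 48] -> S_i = Random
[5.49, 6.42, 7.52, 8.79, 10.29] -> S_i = 5.49*1.17^i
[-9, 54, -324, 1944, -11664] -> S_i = -9*-6^i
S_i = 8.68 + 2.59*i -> [8.68, 11.27, 13.86, 16.45, 19.04]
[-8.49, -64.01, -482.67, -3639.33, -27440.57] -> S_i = -8.49*7.54^i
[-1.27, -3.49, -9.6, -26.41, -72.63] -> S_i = -1.27*2.75^i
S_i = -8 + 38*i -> [-8, 30, 68, 106, 144]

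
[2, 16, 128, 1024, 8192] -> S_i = 2*8^i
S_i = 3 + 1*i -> [3, 4, 5, 6, 7]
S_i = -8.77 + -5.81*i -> [-8.77, -14.58, -20.39, -26.2, -32.01]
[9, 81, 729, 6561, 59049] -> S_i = 9*9^i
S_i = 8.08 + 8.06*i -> [8.08, 16.14, 24.2, 32.26, 40.32]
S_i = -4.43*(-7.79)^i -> [-4.43, 34.51, -268.83, 2094.19, -16313.74]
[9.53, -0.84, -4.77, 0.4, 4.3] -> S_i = Random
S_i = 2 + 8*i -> [2, 10, 18, 26, 34]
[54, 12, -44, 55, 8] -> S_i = Random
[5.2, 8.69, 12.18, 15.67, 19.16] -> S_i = 5.20 + 3.49*i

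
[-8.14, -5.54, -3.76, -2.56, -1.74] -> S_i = -8.14*0.68^i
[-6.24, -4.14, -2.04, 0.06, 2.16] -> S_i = -6.24 + 2.10*i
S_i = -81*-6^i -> [-81, 486, -2916, 17496, -104976]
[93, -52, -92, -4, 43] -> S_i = Random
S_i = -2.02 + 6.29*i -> [-2.02, 4.27, 10.56, 16.85, 23.14]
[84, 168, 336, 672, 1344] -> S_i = 84*2^i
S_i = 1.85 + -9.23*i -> [1.85, -7.38, -16.61, -25.84, -35.07]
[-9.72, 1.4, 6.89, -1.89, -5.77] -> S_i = Random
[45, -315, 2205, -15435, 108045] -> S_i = 45*-7^i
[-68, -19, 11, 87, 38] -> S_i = Random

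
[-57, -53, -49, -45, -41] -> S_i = -57 + 4*i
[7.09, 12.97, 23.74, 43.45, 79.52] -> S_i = 7.09*1.83^i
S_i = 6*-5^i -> [6, -30, 150, -750, 3750]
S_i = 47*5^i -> [47, 235, 1175, 5875, 29375]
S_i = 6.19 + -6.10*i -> [6.19, 0.09, -6.01, -12.11, -18.21]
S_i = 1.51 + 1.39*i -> [1.51, 2.9, 4.29, 5.68, 7.07]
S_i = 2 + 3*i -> [2, 5, 8, 11, 14]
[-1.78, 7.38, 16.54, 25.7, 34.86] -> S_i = -1.78 + 9.16*i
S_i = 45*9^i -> [45, 405, 3645, 32805, 295245]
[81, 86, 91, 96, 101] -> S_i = 81 + 5*i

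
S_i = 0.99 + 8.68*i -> [0.99, 9.67, 18.35, 27.03, 35.71]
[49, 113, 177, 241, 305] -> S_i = 49 + 64*i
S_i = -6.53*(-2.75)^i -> [-6.53, 17.96, -49.38, 135.8, -373.46]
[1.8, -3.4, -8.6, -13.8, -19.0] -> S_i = 1.80 + -5.20*i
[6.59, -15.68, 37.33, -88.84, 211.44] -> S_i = 6.59*(-2.38)^i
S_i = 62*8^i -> [62, 496, 3968, 31744, 253952]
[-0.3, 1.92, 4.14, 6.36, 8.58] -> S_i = -0.30 + 2.22*i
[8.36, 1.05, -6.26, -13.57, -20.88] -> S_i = 8.36 + -7.31*i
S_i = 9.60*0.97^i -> [9.6, 9.31, 9.03, 8.76, 8.5]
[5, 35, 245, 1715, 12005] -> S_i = 5*7^i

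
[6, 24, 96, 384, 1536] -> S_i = 6*4^i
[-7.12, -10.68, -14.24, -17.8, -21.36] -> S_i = -7.12 + -3.56*i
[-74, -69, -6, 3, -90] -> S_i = Random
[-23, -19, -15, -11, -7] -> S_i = -23 + 4*i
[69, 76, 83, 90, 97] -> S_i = 69 + 7*i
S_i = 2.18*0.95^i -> [2.18, 2.07, 1.97, 1.87, 1.78]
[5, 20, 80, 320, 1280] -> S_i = 5*4^i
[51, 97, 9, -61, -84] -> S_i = Random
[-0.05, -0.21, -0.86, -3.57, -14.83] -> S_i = -0.05*4.15^i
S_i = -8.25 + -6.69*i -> [-8.25, -14.94, -21.63, -28.32, -35.01]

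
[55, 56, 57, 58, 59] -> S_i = 55 + 1*i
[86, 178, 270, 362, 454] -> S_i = 86 + 92*i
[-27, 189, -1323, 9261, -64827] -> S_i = -27*-7^i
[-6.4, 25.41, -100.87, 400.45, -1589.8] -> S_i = -6.40*(-3.97)^i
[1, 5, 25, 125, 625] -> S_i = 1*5^i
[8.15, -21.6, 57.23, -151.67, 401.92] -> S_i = 8.15*(-2.65)^i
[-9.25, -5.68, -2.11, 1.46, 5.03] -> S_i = -9.25 + 3.57*i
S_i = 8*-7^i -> [8, -56, 392, -2744, 19208]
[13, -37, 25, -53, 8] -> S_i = Random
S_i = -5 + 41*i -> [-5, 36, 77, 118, 159]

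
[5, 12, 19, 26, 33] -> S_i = 5 + 7*i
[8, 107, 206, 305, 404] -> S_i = 8 + 99*i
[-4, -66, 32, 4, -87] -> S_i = Random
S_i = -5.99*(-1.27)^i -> [-5.99, 7.61, -9.66, 12.27, -15.58]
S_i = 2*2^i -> [2, 4, 8, 16, 32]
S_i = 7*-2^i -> [7, -14, 28, -56, 112]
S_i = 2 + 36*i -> [2, 38, 74, 110, 146]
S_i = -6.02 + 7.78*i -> [-6.02, 1.76, 9.54, 17.32, 25.1]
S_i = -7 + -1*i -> [-7, -8, -9, -10, -11]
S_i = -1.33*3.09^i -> [-1.33, -4.11, -12.7, -39.24, -121.25]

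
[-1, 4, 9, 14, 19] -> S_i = -1 + 5*i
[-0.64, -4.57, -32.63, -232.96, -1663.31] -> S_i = -0.64*7.14^i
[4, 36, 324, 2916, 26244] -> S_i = 4*9^i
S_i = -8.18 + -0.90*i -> [-8.18, -9.08, -9.98, -10.88, -11.78]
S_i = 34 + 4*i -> [34, 38, 42, 46, 50]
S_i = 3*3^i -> [3, 9, 27, 81, 243]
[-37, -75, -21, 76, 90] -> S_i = Random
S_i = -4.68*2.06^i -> [-4.68, -9.64, -19.86, -40.91, -84.28]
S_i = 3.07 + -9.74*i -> [3.07, -6.67, -16.41, -26.15, -35.89]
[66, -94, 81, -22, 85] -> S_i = Random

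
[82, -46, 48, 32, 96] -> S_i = Random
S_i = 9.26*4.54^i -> [9.26, 42.04, 190.86, 866.52, 3934.0]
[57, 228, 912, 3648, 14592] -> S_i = 57*4^i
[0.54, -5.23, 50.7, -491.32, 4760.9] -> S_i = 0.54*(-9.69)^i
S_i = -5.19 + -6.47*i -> [-5.19, -11.66, -18.13, -24.6, -31.07]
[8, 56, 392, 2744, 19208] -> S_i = 8*7^i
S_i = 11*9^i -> [11, 99, 891, 8019, 72171]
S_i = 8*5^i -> [8, 40, 200, 1000, 5000]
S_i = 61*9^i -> [61, 549, 4941, 44469, 400221]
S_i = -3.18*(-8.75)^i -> [-3.18, 27.83, -243.47, 2130.35, -18640.58]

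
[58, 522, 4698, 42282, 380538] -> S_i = 58*9^i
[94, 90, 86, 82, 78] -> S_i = 94 + -4*i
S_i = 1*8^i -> [1, 8, 64, 512, 4096]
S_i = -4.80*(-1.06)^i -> [-4.8, 5.09, -5.39, 5.72, -6.06]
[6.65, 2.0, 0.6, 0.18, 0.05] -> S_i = 6.65*0.30^i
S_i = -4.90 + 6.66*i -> [-4.9, 1.76, 8.42, 15.08, 21.74]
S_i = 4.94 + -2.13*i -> [4.94, 2.81, 0.68, -1.45, -3.58]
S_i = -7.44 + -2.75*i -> [-7.44, -10.19, -12.94, -15.69, -18.44]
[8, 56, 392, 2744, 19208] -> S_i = 8*7^i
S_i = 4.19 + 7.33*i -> [4.19, 11.52, 18.85, 26.18, 33.51]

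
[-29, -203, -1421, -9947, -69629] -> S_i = -29*7^i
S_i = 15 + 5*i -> [15, 20, 25, 30, 35]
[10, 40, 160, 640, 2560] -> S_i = 10*4^i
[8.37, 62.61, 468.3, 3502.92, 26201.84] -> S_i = 8.37*7.48^i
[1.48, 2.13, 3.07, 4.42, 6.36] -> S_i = 1.48*1.44^i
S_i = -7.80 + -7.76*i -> [-7.8, -15.56, -23.32, -31.08, -38.84]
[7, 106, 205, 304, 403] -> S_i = 7 + 99*i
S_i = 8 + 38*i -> [8, 46, 84, 122, 160]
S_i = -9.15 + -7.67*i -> [-9.15, -16.82, -24.49, -32.16, -39.83]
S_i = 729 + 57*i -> [729, 786, 843, 900, 957]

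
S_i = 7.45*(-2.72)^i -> [7.45, -20.26, 55.12, -149.92, 407.79]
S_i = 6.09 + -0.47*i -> [6.09, 5.62, 5.15, 4.68, 4.21]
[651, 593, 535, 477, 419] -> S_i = 651 + -58*i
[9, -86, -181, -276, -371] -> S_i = 9 + -95*i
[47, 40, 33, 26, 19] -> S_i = 47 + -7*i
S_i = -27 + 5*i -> [-27, -22, -17, -12, -7]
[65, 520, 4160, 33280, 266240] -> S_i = 65*8^i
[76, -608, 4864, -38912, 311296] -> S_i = 76*-8^i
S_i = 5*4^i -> [5, 20, 80, 320, 1280]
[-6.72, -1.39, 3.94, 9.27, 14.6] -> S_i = -6.72 + 5.33*i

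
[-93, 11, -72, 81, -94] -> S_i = Random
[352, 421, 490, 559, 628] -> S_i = 352 + 69*i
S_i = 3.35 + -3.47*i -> [3.35, -0.12, -3.59, -7.06, -10.53]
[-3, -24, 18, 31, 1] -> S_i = Random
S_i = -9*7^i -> [-9, -63, -441, -3087, -21609]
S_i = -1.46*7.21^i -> [-1.46, -10.53, -75.9, -547.22, -3945.43]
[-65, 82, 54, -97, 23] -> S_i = Random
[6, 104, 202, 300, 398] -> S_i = 6 + 98*i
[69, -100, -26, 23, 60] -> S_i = Random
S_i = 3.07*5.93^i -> [3.07, 18.21, 107.96, 640.18, 3796.27]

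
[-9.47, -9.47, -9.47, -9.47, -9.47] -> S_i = -9.47*1.00^i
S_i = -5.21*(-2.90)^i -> [-5.21, 15.11, -43.82, 127.07, -368.49]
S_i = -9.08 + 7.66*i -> [-9.08, -1.42, 6.24, 13.9, 21.56]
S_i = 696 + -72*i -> [696, 624, 552, 480, 408]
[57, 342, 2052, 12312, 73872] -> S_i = 57*6^i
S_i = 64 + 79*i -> [64, 143, 222, 301, 380]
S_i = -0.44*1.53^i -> [-0.44, -0.67, -1.03, -1.58, -2.41]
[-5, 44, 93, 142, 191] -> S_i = -5 + 49*i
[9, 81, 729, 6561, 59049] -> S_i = 9*9^i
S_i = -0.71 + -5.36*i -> [-0.71, -6.07, -11.43, -16.79, -22.15]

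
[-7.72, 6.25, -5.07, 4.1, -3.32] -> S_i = -7.72*(-0.81)^i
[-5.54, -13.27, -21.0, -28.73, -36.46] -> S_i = -5.54 + -7.73*i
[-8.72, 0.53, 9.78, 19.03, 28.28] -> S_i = -8.72 + 9.25*i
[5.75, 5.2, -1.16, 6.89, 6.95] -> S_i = Random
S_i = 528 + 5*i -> [528, 533, 538, 543, 548]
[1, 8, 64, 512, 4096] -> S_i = 1*8^i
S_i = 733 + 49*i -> [733, 782, 831, 880, 929]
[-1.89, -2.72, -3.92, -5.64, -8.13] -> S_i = -1.89*1.44^i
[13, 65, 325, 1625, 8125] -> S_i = 13*5^i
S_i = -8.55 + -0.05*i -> [-8.55, -8.6, -8.65, -8.7, -8.75]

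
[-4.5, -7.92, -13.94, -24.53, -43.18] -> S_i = -4.50*1.76^i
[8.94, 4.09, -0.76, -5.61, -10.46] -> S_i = 8.94 + -4.85*i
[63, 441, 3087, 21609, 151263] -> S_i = 63*7^i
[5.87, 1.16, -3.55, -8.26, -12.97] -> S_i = 5.87 + -4.71*i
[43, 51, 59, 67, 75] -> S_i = 43 + 8*i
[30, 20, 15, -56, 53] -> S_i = Random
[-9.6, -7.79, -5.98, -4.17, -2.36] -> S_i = -9.60 + 1.81*i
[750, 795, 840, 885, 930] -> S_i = 750 + 45*i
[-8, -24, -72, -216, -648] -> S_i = -8*3^i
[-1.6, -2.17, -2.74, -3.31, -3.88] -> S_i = -1.60 + -0.57*i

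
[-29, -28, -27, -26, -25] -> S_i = -29 + 1*i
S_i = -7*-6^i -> [-7, 42, -252, 1512, -9072]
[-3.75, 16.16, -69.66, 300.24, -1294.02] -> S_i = -3.75*(-4.31)^i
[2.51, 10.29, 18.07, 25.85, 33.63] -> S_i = 2.51 + 7.78*i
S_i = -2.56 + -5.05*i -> [-2.56, -7.61, -12.66, -17.71, -22.76]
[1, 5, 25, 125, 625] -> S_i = 1*5^i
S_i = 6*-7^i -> [6, -42, 294, -2058, 14406]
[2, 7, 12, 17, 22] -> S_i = 2 + 5*i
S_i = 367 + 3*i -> [367, 370, 373, 376, 379]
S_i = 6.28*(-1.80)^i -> [6.28, -11.3, 20.35, -36.62, 65.92]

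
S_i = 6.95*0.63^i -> [6.95, 4.38, 2.76, 1.74, 1.09]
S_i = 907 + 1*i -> [907, 908, 909, 910, 911]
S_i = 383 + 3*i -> [383, 386, 389, 392, 395]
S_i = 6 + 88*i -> [6, 94, 182, 270, 358]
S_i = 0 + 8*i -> [0, 8, 16, 24, 32]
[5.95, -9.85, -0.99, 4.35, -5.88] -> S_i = Random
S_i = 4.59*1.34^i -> [4.59, 6.15, 8.24, 11.04, 14.8]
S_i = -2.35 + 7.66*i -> [-2.35, 5.31, 12.97, 20.63, 28.29]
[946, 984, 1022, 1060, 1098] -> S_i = 946 + 38*i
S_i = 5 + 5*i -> [5, 10, 15, 20, 25]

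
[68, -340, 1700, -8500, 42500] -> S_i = 68*-5^i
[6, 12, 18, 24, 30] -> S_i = 6 + 6*i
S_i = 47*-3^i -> [47, -141, 423, -1269, 3807]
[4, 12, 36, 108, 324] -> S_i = 4*3^i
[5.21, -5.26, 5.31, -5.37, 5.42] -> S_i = 5.21*(-1.01)^i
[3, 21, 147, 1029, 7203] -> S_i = 3*7^i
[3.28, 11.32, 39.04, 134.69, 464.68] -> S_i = 3.28*3.45^i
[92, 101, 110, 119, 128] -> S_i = 92 + 9*i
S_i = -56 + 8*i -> [-56, -48, -40, -32, -24]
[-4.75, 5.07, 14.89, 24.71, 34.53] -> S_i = -4.75 + 9.82*i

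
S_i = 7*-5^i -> [7, -35, 175, -875, 4375]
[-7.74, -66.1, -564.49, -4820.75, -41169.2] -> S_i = -7.74*8.54^i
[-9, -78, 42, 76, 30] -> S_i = Random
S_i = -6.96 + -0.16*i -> [-6.96, -7.12, -7.28, -7.44, -7.6]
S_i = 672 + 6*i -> [672, 678, 684, 690, 696]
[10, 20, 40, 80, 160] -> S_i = 10*2^i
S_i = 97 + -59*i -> [97, 38, -21, -80, -139]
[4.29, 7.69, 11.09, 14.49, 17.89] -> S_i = 4.29 + 3.40*i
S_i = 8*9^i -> [8, 72, 648, 5832, 52488]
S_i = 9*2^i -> [9, 18, 36, 72, 144]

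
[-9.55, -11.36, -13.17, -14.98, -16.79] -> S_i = -9.55 + -1.81*i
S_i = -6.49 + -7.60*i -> [-6.49, -14.09, -21.69, -29.29, -36.89]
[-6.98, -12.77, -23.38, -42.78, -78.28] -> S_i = -6.98*1.83^i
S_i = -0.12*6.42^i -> [-0.12, -0.77, -4.95, -31.75, -203.85]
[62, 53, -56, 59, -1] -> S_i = Random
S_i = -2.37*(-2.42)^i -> [-2.37, 5.74, -13.88, 33.59, -81.28]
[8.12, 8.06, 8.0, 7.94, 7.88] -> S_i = 8.12 + -0.06*i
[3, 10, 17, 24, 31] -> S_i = 3 + 7*i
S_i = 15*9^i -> [15, 135, 1215, 10935, 98415]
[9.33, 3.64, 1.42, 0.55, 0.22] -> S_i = 9.33*0.39^i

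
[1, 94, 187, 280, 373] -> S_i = 1 + 93*i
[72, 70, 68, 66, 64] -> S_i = 72 + -2*i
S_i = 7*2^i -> [7, 14, 28, 56, 112]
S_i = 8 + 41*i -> [8, 49, 90, 131, 172]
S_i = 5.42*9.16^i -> [5.42, 49.65, 454.77, 4165.68, 38157.61]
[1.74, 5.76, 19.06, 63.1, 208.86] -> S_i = 1.74*3.31^i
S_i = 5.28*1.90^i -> [5.28, 10.03, 19.06, 36.22, 68.81]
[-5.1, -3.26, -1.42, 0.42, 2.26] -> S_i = -5.10 + 1.84*i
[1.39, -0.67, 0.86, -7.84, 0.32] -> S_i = Random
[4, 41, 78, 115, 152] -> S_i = 4 + 37*i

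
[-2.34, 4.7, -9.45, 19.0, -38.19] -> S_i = -2.34*(-2.01)^i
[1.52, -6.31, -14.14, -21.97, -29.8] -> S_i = 1.52 + -7.83*i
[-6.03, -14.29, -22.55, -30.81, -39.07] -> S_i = -6.03 + -8.26*i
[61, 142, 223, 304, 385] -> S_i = 61 + 81*i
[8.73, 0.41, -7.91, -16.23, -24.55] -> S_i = 8.73 + -8.32*i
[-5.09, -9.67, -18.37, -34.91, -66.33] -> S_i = -5.09*1.90^i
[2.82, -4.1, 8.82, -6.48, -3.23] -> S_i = Random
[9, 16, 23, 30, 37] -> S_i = 9 + 7*i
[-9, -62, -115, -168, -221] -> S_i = -9 + -53*i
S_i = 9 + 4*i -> [9, 13, 17, 21, 25]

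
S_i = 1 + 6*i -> [1, 7, 13, 19, 25]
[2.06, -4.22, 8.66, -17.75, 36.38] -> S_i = 2.06*(-2.05)^i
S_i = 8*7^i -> [8, 56, 392, 2744, 19208]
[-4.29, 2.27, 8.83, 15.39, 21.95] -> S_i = -4.29 + 6.56*i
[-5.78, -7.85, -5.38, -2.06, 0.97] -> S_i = Random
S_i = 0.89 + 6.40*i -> [0.89, 7.29, 13.69, 20.09, 26.49]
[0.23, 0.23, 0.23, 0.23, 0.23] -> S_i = 0.23*1.00^i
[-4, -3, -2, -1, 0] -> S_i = -4 + 1*i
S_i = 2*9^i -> [2, 18, 162, 1458, 13122]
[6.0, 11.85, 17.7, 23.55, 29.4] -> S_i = 6.00 + 5.85*i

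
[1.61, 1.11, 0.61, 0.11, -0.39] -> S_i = 1.61 + -0.50*i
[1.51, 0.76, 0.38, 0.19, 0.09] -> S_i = 1.51*0.50^i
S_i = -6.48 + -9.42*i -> [-6.48, -15.9, -25.32, -34.74, -44.16]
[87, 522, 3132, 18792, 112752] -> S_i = 87*6^i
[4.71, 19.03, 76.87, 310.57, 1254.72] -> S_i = 4.71*4.04^i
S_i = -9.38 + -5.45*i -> [-9.38, -14.83, -20.28, -25.73, -31.18]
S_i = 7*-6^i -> [7, -42, 252, -1512, 9072]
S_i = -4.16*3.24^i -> [-4.16, -13.48, -43.67, -141.49, -458.43]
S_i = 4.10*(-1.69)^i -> [4.1, -6.93, 11.71, -19.79, 33.44]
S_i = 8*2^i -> [8, 16, 32, 64, 128]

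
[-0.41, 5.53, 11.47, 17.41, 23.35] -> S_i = -0.41 + 5.94*i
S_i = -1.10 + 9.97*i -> [-1.1, 8.87, 18.84, 28.81, 38.78]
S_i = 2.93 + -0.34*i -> [2.93, 2.59, 2.25, 1.91, 1.57]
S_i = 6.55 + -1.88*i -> [6.55, 4.67, 2.79, 0.91, -0.97]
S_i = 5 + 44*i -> [5, 49, 93, 137, 181]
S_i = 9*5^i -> [9, 45, 225, 1125, 5625]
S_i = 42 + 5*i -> [42, 47, 52, 57, 62]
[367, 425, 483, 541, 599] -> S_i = 367 + 58*i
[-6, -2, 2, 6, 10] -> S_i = -6 + 4*i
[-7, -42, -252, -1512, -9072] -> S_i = -7*6^i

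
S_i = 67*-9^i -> [67, -603, 5427, -48843, 439587]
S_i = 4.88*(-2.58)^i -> [4.88, -12.59, 32.48, -83.81, 216.22]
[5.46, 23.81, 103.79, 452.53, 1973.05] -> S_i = 5.46*4.36^i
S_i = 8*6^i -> [8, 48, 288, 1728, 10368]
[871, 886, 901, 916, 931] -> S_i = 871 + 15*i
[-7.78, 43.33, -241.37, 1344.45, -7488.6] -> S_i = -7.78*(-5.57)^i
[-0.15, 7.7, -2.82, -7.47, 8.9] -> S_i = Random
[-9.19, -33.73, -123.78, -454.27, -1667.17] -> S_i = -9.19*3.67^i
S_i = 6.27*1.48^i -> [6.27, 9.28, 13.73, 20.33, 30.08]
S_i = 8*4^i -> [8, 32, 128, 512, 2048]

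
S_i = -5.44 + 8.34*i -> [-5.44, 2.9, 11.24, 19.58, 27.92]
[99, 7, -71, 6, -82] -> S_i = Random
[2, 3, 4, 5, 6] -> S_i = 2 + 1*i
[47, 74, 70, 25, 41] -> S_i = Random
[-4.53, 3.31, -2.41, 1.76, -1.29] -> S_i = -4.53*(-0.73)^i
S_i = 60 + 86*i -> [60, 146, 232, 318, 404]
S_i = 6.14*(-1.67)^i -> [6.14, -10.25, 17.12, -28.6, 47.76]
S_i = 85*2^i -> [85, 170, 340, 680, 1360]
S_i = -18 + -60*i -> [-18, -78, -138, -198, -258]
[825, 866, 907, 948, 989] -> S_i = 825 + 41*i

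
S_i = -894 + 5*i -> [-894, -889, -884, -879, -874]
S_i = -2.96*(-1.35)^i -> [-2.96, 4.0, -5.39, 7.28, -9.83]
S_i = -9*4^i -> [-9, -36, -144, -576, -2304]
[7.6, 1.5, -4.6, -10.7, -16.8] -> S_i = 7.60 + -6.10*i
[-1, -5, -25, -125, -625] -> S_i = -1*5^i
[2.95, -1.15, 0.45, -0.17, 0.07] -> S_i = 2.95*(-0.39)^i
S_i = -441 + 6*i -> [-441, -435, -429, -423, -417]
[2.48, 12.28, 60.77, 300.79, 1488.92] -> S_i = 2.48*4.95^i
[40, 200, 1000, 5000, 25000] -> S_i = 40*5^i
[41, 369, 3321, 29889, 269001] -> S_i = 41*9^i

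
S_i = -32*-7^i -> [-32, 224, -1568, 10976, -76832]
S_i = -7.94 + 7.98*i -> [-7.94, 0.04, 8.02, 16.0, 23.98]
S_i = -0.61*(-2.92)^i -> [-0.61, 1.78, -5.2, 15.19, -44.35]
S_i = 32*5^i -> [32, 160, 800, 4000, 20000]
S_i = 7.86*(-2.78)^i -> [7.86, -21.85, 60.75, -168.87, 469.46]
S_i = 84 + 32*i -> [84, 116, 148, 180, 212]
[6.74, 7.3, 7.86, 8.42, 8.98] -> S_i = 6.74 + 0.56*i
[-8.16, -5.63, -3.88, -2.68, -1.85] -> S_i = -8.16*0.69^i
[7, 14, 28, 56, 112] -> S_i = 7*2^i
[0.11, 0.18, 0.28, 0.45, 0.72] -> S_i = 0.11*1.60^i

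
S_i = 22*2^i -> [22, 44, 88, 176, 352]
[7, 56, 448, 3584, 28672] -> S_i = 7*8^i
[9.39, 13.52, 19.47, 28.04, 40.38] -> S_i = 9.39*1.44^i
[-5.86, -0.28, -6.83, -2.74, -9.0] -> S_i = Random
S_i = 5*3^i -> [5, 15, 45, 135, 405]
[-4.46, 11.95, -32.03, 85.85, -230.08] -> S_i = -4.46*(-2.68)^i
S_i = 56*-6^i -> [56, -336, 2016, -12096, 72576]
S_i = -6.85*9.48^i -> [-6.85, -64.94, -615.61, -5836.0, -55325.32]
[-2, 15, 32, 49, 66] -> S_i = -2 + 17*i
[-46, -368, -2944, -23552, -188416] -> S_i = -46*8^i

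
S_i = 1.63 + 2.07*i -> [1.63, 3.7, 5.77, 7.84, 9.91]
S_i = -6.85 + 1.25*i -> [-6.85, -5.6, -4.35, -3.1, -1.85]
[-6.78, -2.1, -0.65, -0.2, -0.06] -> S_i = -6.78*0.31^i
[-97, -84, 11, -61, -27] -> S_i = Random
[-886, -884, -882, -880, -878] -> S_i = -886 + 2*i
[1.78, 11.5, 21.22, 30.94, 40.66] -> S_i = 1.78 + 9.72*i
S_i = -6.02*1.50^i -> [-6.02, -9.03, -13.54, -20.32, -30.48]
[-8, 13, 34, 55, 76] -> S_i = -8 + 21*i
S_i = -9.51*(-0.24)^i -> [-9.51, 2.28, -0.55, 0.13, -0.03]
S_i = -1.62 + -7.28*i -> [-1.62, -8.9, -16.18, -23.46, -30.74]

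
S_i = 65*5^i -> [65, 325, 1625, 8125, 40625]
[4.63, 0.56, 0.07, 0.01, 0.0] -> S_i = 4.63*0.12^i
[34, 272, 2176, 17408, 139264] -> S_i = 34*8^i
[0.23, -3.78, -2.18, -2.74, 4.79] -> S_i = Random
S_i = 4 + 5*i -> [4, 9, 14, 19, 24]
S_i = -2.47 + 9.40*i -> [-2.47, 6.93, 16.33, 25.73, 35.13]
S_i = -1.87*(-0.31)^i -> [-1.87, 0.58, -0.18, 0.06, -0.02]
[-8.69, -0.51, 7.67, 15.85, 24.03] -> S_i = -8.69 + 8.18*i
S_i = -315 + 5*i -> [-315, -310, -305, -300, -295]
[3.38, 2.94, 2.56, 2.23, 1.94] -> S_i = 3.38*0.87^i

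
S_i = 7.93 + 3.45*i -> [7.93, 11.38, 14.83, 18.28, 21.73]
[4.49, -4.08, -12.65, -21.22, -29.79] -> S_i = 4.49 + -8.57*i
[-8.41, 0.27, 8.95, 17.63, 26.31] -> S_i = -8.41 + 8.68*i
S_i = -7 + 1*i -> [-7, -6, -5, -4, -3]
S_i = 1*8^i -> [1, 8, 64, 512, 4096]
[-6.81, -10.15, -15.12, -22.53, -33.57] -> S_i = -6.81*1.49^i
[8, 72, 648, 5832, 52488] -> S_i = 8*9^i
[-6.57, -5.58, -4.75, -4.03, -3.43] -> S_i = -6.57*0.85^i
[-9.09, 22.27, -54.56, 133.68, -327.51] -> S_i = -9.09*(-2.45)^i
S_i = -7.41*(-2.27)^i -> [-7.41, 16.82, -38.18, 86.68, -196.75]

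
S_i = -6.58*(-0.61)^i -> [-6.58, 4.01, -2.45, 1.49, -0.91]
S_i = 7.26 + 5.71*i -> [7.26, 12.97, 18.68, 24.39, 30.1]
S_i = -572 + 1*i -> [-572, -571, -570, -569, -568]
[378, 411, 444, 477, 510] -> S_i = 378 + 33*i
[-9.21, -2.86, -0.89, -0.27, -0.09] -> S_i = -9.21*0.31^i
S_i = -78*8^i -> [-78, -624, -4992, -39936, -319488]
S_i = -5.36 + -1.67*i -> [-5.36, -7.03, -8.7, -10.37, -12.04]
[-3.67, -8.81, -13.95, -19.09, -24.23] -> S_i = -3.67 + -5.14*i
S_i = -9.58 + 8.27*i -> [-9.58, -1.31, 6.96, 15.23, 23.5]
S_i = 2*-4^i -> [2, -8, 32, -128, 512]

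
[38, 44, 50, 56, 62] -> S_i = 38 + 6*i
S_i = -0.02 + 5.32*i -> [-0.02, 5.3, 10.62, 15.94, 21.26]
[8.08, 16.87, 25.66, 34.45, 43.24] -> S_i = 8.08 + 8.79*i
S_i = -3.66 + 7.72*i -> [-3.66, 4.06, 11.78, 19.5, 27.22]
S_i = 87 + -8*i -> [87, 79, 71, 63, 55]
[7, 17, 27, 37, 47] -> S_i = 7 + 10*i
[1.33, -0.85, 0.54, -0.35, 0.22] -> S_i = 1.33*(-0.64)^i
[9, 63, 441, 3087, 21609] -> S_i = 9*7^i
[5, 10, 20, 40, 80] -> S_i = 5*2^i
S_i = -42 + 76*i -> [-42, 34, 110, 186, 262]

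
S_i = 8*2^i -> [8, 16, 32, 64, 128]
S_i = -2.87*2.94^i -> [-2.87, -8.44, -24.81, -72.93, -214.42]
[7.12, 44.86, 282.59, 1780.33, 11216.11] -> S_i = 7.12*6.30^i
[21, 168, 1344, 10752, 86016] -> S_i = 21*8^i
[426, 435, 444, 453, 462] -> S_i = 426 + 9*i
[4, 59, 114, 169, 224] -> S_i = 4 + 55*i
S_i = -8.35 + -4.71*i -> [-8.35, -13.06, -17.77, -22.48, -27.19]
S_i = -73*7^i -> [-73, -511, -3577, -25039, -175273]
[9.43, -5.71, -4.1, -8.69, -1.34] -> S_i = Random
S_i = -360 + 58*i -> [-360, -302, -244, -186, -128]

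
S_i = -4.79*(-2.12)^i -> [-4.79, 10.15, -21.53, 45.64, -96.76]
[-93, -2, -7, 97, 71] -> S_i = Random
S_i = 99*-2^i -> [99, -198, 396, -792, 1584]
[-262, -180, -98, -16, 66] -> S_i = -262 + 82*i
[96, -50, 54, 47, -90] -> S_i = Random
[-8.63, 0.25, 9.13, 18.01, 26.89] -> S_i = -8.63 + 8.88*i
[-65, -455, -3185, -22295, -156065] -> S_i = -65*7^i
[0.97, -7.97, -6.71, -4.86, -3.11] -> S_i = Random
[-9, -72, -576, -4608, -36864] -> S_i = -9*8^i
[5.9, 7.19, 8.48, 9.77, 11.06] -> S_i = 5.90 + 1.29*i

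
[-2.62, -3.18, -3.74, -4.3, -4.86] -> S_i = -2.62 + -0.56*i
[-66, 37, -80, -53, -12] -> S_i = Random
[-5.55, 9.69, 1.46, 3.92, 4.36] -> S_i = Random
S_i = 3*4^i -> [3, 12, 48, 192, 768]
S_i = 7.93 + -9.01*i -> [7.93, -1.08, -10.09, -19.1, -28.11]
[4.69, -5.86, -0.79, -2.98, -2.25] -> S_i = Random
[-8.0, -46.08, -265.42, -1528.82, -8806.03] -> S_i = -8.00*5.76^i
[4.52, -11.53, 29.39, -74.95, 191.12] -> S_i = 4.52*(-2.55)^i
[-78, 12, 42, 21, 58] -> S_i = Random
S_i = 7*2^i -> [7, 14, 28, 56, 112]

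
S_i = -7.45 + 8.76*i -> [-7.45, 1.31, 10.07, 18.83, 27.59]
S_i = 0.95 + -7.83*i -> [0.95, -6.88, -14.71, -22.54, -30.37]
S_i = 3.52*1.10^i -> [3.52, 3.87, 4.26, 4.69, 5.15]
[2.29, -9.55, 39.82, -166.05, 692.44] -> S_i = 2.29*(-4.17)^i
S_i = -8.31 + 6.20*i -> [-8.31, -2.11, 4.09, 10.29, 16.49]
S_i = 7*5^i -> [7, 35, 175, 875, 4375]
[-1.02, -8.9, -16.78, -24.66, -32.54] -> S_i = -1.02 + -7.88*i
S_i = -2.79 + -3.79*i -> [-2.79, -6.58, -10.37, -14.16, -17.95]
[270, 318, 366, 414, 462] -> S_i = 270 + 48*i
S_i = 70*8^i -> [70, 560, 4480, 35840, 286720]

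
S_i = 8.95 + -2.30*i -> [8.95, 6.65, 4.35, 2.05, -0.25]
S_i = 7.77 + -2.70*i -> [7.77, 5.07, 2.37, -0.33, -3.03]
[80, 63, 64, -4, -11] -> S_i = Random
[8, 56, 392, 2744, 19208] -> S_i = 8*7^i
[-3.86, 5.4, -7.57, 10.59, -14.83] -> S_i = -3.86*(-1.40)^i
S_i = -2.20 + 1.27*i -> [-2.2, -0.93, 0.34, 1.61, 2.88]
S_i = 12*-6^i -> [12, -72, 432, -2592, 15552]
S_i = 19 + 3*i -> [19, 22, 25, 28, 31]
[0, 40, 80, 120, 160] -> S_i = 0 + 40*i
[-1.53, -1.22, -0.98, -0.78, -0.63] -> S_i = -1.53*0.80^i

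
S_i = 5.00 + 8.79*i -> [5.0, 13.79, 22.58, 31.37, 40.16]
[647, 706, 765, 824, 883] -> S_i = 647 + 59*i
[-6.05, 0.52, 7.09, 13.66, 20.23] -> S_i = -6.05 + 6.57*i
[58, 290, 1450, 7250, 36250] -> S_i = 58*5^i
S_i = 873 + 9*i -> [873, 882, 891, 900, 909]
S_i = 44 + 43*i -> [44, 87, 130, 173, 216]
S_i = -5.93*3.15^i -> [-5.93, -18.68, -58.84, -185.35, -583.84]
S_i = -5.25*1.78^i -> [-5.25, -9.35, -16.63, -29.61, -52.7]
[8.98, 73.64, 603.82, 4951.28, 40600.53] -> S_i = 8.98*8.20^i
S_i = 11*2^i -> [11, 22, 44, 88, 176]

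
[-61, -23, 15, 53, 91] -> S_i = -61 + 38*i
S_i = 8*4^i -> [8, 32, 128, 512, 2048]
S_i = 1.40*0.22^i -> [1.4, 0.31, 0.07, 0.01, 0.0]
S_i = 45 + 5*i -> [45, 50, 55, 60, 65]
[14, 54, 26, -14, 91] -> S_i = Random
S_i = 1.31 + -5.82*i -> [1.31, -4.51, -10.33, -16.15, -21.97]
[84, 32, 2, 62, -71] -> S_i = Random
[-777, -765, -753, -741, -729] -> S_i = -777 + 12*i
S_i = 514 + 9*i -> [514, 523, 532, 541, 550]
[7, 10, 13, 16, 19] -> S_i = 7 + 3*i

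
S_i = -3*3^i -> [-3, -9, -27, -81, -243]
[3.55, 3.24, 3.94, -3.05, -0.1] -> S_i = Random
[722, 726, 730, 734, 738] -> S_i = 722 + 4*i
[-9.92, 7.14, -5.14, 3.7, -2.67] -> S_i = -9.92*(-0.72)^i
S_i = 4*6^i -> [4, 24, 144, 864, 5184]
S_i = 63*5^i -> [63, 315, 1575, 7875, 39375]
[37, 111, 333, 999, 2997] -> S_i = 37*3^i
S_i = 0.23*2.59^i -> [0.23, 0.6, 1.54, 4.0, 10.35]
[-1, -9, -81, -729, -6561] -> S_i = -1*9^i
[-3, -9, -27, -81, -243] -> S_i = -3*3^i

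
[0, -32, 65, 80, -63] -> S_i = Random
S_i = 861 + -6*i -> [861, 855, 849, 843, 837]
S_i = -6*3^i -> [-6, -18, -54, -162, -486]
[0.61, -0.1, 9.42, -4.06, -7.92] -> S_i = Random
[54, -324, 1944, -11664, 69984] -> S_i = 54*-6^i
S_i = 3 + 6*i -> [3, 9, 15, 21, 27]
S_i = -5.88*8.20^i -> [-5.88, -48.22, -395.37, -3242.04, -26584.76]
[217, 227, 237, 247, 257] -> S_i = 217 + 10*i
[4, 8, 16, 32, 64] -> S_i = 4*2^i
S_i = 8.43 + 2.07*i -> [8.43, 10.5, 12.57, 14.64, 16.71]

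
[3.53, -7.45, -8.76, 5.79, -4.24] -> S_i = Random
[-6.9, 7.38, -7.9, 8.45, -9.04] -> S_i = -6.90*(-1.07)^i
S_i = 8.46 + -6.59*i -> [8.46, 1.87, -4.72, -11.31, -17.9]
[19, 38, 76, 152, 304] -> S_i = 19*2^i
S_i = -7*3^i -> [-7, -21, -63, -189, -567]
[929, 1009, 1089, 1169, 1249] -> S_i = 929 + 80*i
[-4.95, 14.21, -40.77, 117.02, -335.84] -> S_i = -4.95*(-2.87)^i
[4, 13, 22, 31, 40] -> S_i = 4 + 9*i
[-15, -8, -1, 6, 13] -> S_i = -15 + 7*i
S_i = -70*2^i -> [-70, -140, -280, -560, -1120]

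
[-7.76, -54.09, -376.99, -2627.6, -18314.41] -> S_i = -7.76*6.97^i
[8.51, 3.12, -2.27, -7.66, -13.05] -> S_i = 8.51 + -5.39*i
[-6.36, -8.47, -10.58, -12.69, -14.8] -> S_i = -6.36 + -2.11*i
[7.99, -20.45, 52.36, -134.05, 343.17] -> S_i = 7.99*(-2.56)^i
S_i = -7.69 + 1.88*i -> [-7.69, -5.81, -3.93, -2.05, -0.17]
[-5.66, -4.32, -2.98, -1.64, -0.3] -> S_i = -5.66 + 1.34*i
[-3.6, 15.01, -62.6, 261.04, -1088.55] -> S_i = -3.60*(-4.17)^i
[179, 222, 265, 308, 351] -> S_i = 179 + 43*i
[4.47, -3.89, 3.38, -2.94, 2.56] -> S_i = 4.47*(-0.87)^i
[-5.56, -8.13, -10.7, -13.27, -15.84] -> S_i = -5.56 + -2.57*i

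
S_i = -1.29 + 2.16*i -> [-1.29, 0.87, 3.03, 5.19, 7.35]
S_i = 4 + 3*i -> [4, 7, 10, 13, 16]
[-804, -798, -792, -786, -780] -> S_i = -804 + 6*i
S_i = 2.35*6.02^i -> [2.35, 14.15, 85.16, 512.69, 3086.41]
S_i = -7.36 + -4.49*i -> [-7.36, -11.85, -16.34, -20.83, -25.32]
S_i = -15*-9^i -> [-15, 135, -1215, 10935, -98415]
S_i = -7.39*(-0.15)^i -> [-7.39, 1.11, -0.17, 0.02, -0.0]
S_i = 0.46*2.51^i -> [0.46, 1.15, 2.9, 7.27, 18.26]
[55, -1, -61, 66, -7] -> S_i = Random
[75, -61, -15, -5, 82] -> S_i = Random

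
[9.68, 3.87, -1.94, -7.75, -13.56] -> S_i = 9.68 + -5.81*i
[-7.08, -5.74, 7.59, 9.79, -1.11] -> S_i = Random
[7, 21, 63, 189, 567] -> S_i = 7*3^i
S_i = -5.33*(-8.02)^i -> [-5.33, 42.75, -342.83, 2749.48, -22050.82]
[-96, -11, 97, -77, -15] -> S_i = Random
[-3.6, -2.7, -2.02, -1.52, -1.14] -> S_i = -3.60*0.75^i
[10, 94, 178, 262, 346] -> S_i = 10 + 84*i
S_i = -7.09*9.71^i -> [-7.09, -68.84, -668.47, -6490.89, -63026.49]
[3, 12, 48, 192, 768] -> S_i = 3*4^i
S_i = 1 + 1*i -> [1, 2, 3, 4, 5]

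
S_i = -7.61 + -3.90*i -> [-7.61, -11.51, -15.41, -19.31, -23.21]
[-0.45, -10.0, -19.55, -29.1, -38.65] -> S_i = -0.45 + -9.55*i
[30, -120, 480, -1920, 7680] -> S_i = 30*-4^i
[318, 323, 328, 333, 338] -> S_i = 318 + 5*i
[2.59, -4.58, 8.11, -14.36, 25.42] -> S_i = 2.59*(-1.77)^i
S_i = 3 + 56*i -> [3, 59, 115, 171, 227]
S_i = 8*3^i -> [8, 24, 72, 216, 648]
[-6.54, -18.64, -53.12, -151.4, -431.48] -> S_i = -6.54*2.85^i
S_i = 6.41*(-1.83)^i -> [6.41, -11.73, 21.47, -39.28, 71.89]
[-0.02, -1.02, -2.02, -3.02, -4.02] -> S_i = -0.02 + -1.00*i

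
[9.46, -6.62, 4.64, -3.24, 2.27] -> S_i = 9.46*(-0.70)^i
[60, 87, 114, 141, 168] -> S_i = 60 + 27*i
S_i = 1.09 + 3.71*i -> [1.09, 4.8, 8.51, 12.22, 15.93]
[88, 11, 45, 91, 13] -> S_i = Random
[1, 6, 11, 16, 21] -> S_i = 1 + 5*i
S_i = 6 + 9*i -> [6, 15, 24, 33, 42]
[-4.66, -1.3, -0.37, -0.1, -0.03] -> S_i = -4.66*0.28^i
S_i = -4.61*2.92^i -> [-4.61, -13.46, -39.31, -114.78, -335.14]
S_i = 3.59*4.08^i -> [3.59, 14.65, 59.76, 243.82, 994.8]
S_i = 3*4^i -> [3, 12, 48, 192, 768]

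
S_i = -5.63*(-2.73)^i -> [-5.63, 15.37, -41.96, 114.55, -312.72]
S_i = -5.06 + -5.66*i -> [-5.06, -10.72, -16.38, -22.04, -27.7]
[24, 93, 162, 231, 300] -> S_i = 24 + 69*i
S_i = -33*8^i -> [-33, -264, -2112, -16896, -135168]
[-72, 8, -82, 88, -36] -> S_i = Random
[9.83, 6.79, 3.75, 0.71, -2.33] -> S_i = 9.83 + -3.04*i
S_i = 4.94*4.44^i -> [4.94, 21.93, 97.39, 432.39, 1919.81]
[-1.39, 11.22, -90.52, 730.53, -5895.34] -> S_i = -1.39*(-8.07)^i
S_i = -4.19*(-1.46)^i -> [-4.19, 6.12, -8.93, 13.04, -19.04]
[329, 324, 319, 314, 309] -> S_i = 329 + -5*i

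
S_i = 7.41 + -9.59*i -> [7.41, -2.18, -11.77, -21.36, -30.95]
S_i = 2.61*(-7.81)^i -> [2.61, -20.38, 159.2, -1243.35, 9710.57]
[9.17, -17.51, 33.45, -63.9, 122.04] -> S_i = 9.17*(-1.91)^i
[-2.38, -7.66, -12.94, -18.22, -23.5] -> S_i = -2.38 + -5.28*i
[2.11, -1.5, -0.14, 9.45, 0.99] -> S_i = Random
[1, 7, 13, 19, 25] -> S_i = 1 + 6*i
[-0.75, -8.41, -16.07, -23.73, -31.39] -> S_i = -0.75 + -7.66*i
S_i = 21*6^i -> [21, 126, 756, 4536, 27216]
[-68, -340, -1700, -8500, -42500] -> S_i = -68*5^i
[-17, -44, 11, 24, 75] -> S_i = Random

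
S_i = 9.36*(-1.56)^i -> [9.36, -14.6, 22.78, -35.53, 55.43]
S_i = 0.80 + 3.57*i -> [0.8, 4.37, 7.94, 11.51, 15.08]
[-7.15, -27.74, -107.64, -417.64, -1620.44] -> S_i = -7.15*3.88^i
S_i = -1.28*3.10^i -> [-1.28, -3.97, -12.3, -38.13, -118.21]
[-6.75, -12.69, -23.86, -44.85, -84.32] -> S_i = -6.75*1.88^i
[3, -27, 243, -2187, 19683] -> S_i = 3*-9^i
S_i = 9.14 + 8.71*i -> [9.14, 17.85, 26.56, 35.27, 43.98]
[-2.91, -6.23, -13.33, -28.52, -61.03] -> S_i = -2.91*2.14^i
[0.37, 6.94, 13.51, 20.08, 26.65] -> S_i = 0.37 + 6.57*i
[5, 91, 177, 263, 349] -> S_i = 5 + 86*i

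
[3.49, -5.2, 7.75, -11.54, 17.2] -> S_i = 3.49*(-1.49)^i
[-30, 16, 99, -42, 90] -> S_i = Random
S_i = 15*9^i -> [15, 135, 1215, 10935, 98415]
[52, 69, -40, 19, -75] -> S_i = Random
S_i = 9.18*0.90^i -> [9.18, 8.26, 7.44, 6.69, 6.02]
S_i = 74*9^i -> [74, 666, 5994, 53946, 485514]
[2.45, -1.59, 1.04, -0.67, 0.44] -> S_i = 2.45*(-0.65)^i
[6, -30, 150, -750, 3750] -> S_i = 6*-5^i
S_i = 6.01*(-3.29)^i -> [6.01, -19.77, 65.05, -214.02, 704.14]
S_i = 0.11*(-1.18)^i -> [0.11, -0.13, 0.15, -0.18, 0.21]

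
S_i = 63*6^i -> [63, 378, 2268, 13608, 81648]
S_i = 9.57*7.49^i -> [9.57, 71.68, 536.88, 4021.22, 30118.91]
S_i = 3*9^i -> [3, 27, 243, 2187, 19683]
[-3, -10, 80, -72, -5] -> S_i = Random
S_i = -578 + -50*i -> [-578, -628, -678, -728, -778]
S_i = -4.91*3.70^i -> [-4.91, -18.17, -67.22, -248.71, -920.21]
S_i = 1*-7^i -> [1, -7, 49, -343, 2401]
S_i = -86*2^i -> [-86, -172, -344, -688, -1376]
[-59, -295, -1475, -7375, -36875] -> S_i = -59*5^i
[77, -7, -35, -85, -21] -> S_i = Random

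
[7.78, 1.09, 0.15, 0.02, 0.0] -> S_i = 7.78*0.14^i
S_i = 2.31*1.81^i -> [2.31, 4.18, 7.57, 13.7, 24.79]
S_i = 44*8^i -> [44, 352, 2816, 22528, 180224]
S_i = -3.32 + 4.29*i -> [-3.32, 0.97, 5.26, 9.55, 13.84]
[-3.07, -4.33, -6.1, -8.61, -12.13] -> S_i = -3.07*1.41^i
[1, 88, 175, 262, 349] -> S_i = 1 + 87*i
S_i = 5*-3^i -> [5, -15, 45, -135, 405]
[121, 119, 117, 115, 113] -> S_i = 121 + -2*i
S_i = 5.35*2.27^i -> [5.35, 12.14, 27.57, 62.58, 142.06]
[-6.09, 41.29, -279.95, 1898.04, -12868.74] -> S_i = -6.09*(-6.78)^i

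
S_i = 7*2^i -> [7, 14, 28, 56, 112]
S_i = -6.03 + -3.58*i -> [-6.03, -9.61, -13.19, -16.77, -20.35]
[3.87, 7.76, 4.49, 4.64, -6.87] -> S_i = Random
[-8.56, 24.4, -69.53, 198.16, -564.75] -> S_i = -8.56*(-2.85)^i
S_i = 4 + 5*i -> [4, 9, 14, 19, 24]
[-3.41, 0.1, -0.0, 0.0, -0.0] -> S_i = -3.41*(-0.03)^i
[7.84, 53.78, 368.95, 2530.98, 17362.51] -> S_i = 7.84*6.86^i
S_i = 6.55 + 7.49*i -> [6.55, 14.04, 21.53, 29.02, 36.51]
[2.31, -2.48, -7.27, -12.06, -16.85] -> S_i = 2.31 + -4.79*i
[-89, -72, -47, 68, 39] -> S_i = Random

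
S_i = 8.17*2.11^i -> [8.17, 17.24, 36.37, 76.75, 161.94]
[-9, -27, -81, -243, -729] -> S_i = -9*3^i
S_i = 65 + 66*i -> [65, 131, 197, 263, 329]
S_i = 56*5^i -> [56, 280, 1400, 7000, 35000]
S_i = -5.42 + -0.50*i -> [-5.42, -5.92, -6.42, -6.92, -7.42]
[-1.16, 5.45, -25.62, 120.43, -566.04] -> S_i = -1.16*(-4.70)^i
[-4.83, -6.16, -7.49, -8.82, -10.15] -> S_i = -4.83 + -1.33*i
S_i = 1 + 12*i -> [1, 13, 25, 37, 49]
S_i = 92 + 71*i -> [92, 163, 234, 305, 376]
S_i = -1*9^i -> [-1, -9, -81, -729, -6561]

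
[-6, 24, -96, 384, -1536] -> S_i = -6*-4^i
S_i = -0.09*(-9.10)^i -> [-0.09, 0.82, -7.45, 67.82, -617.17]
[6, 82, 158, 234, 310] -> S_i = 6 + 76*i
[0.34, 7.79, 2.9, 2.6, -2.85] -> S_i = Random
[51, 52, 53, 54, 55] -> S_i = 51 + 1*i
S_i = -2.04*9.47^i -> [-2.04, -19.32, -182.95, -1732.53, -16407.03]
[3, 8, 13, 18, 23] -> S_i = 3 + 5*i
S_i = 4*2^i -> [4, 8, 16, 32, 64]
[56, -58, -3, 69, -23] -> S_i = Random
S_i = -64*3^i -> [-64, -192, -576, -1728, -5184]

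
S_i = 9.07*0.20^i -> [9.07, 1.81, 0.36, 0.07, 0.01]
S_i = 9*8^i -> [9, 72, 576, 4608, 36864]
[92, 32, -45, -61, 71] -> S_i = Random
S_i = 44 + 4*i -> [44, 48, 52, 56, 60]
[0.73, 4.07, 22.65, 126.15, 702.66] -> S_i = 0.73*5.57^i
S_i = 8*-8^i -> [8, -64, 512, -4096, 32768]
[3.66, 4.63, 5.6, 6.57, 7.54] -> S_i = 3.66 + 0.97*i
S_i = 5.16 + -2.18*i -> [5.16, 2.98, 0.8, -1.38, -3.56]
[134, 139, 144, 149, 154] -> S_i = 134 + 5*i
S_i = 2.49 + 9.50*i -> [2.49, 11.99, 21.49, 30.99, 40.49]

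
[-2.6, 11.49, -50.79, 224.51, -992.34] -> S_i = -2.60*(-4.42)^i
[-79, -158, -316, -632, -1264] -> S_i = -79*2^i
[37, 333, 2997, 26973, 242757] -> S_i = 37*9^i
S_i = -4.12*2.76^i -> [-4.12, -11.37, -31.38, -86.62, -239.07]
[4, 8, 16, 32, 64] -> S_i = 4*2^i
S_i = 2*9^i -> [2, 18, 162, 1458, 13122]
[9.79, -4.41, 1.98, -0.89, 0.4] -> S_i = 9.79*(-0.45)^i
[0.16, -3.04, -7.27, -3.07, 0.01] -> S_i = Random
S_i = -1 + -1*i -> [-1, -2, -3, -4, -5]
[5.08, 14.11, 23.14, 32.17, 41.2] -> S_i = 5.08 + 9.03*i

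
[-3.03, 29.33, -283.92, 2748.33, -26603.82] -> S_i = -3.03*(-9.68)^i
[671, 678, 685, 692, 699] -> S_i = 671 + 7*i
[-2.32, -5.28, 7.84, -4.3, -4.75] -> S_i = Random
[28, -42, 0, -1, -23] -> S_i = Random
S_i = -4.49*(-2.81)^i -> [-4.49, 12.62, -35.45, 99.62, -279.94]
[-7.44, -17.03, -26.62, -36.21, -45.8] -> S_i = -7.44 + -9.59*i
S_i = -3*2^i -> [-3, -6, -12, -24, -48]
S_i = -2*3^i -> [-2, -6, -18, -54, -162]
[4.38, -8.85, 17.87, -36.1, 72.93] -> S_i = 4.38*(-2.02)^i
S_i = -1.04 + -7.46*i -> [-1.04, -8.5, -15.96, -23.42, -30.88]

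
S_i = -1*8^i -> [-1, -8, -64, -512, -4096]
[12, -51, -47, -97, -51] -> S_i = Random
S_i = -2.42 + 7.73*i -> [-2.42, 5.31, 13.04, 20.77, 28.5]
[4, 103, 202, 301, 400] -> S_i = 4 + 99*i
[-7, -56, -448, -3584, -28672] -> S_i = -7*8^i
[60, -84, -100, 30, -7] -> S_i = Random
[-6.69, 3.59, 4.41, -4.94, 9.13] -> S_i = Random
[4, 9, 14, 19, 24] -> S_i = 4 + 5*i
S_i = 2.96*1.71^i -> [2.96, 5.06, 8.66, 14.8, 25.31]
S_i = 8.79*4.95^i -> [8.79, 43.51, 215.38, 1066.12, 5277.27]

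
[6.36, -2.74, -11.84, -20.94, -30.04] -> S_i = 6.36 + -9.10*i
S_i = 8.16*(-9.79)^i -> [8.16, -79.89, 782.09, -7656.64, 74958.51]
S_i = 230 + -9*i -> [230, 221, 212, 203, 194]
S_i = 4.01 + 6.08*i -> [4.01, 10.09, 16.17, 22.25, 28.33]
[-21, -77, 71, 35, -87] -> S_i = Random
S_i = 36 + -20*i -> [36, 16, -4, -24, -44]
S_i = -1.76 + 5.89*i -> [-1.76, 4.13, 10.02, 15.91, 21.8]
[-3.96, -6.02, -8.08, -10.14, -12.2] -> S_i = -3.96 + -2.06*i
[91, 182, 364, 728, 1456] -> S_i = 91*2^i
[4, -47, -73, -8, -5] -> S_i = Random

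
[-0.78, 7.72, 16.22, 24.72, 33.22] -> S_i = -0.78 + 8.50*i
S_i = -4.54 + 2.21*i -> [-4.54, -2.33, -0.12, 2.09, 4.3]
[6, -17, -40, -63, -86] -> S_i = 6 + -23*i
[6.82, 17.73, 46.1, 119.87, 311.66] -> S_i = 6.82*2.60^i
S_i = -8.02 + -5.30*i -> [-8.02, -13.32, -18.62, -23.92, -29.22]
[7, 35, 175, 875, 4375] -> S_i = 7*5^i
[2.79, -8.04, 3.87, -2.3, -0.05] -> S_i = Random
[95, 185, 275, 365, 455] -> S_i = 95 + 90*i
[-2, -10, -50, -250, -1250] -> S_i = -2*5^i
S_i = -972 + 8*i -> [-972, -964, -956, -948, -940]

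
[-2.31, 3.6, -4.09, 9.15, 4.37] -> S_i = Random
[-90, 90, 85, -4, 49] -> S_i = Random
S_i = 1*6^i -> [1, 6, 36, 216, 1296]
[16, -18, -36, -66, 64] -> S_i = Random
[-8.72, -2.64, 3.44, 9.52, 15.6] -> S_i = -8.72 + 6.08*i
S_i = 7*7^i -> [7, 49, 343, 2401, 16807]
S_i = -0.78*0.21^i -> [-0.78, -0.16, -0.03, -0.01, -0.0]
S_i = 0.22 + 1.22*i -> [0.22, 1.44, 2.66, 3.88, 5.1]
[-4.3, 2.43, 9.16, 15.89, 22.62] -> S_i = -4.30 + 6.73*i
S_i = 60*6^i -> [60, 360, 2160, 12960, 77760]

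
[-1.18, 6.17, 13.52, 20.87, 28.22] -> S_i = -1.18 + 7.35*i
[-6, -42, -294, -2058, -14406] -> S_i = -6*7^i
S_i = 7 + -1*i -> [7, 6, 5, 4, 3]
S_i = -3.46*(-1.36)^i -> [-3.46, 4.71, -6.4, 8.7, -11.84]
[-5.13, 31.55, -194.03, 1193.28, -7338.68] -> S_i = -5.13*(-6.15)^i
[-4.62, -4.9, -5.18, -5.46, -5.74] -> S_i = -4.62 + -0.28*i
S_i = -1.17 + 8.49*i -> [-1.17, 7.32, 15.81, 24.3, 32.79]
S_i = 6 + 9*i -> [6, 15, 24, 33, 42]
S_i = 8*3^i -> [8, 24, 72, 216, 648]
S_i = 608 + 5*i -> [608, 613, 618, 623, 628]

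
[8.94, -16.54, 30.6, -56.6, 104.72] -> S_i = 8.94*(-1.85)^i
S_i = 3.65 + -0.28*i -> [3.65, 3.37, 3.09, 2.81, 2.53]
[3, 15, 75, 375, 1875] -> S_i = 3*5^i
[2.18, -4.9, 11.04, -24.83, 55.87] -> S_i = 2.18*(-2.25)^i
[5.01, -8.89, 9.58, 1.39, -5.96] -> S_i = Random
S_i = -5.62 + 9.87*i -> [-5.62, 4.25, 14.12, 23.99, 33.86]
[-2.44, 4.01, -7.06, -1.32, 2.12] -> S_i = Random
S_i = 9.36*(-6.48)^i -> [9.36, -60.65, 393.03, -2546.84, 16503.49]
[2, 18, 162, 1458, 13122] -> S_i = 2*9^i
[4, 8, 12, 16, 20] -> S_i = 4 + 4*i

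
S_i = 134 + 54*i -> [134, 188, 242, 296, 350]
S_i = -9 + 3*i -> [-9, -6, -3, 0, 3]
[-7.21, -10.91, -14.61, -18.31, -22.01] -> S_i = -7.21 + -3.70*i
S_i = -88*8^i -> [-88, -704, -5632, -45056, -360448]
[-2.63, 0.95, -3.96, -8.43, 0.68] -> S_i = Random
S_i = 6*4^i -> [6, 24, 96, 384, 1536]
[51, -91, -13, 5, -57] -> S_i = Random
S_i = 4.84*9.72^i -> [4.84, 47.04, 457.28, 4444.72, 43202.65]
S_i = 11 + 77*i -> [11, 88, 165, 242, 319]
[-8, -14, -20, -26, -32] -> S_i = -8 + -6*i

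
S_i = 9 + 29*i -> [9, 38, 67, 96, 125]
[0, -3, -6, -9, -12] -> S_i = 0 + -3*i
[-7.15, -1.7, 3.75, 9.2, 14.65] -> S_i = -7.15 + 5.45*i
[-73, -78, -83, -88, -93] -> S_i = -73 + -5*i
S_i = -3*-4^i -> [-3, 12, -48, 192, -768]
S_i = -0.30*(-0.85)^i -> [-0.3, 0.26, -0.22, 0.18, -0.16]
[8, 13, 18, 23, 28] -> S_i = 8 + 5*i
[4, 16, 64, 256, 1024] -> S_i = 4*4^i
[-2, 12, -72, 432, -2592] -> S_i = -2*-6^i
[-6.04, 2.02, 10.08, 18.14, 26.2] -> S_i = -6.04 + 8.06*i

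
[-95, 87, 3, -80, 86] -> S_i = Random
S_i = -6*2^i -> [-6, -12, -24, -48, -96]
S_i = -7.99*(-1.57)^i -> [-7.99, 12.54, -19.69, 30.92, -48.55]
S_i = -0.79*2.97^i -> [-0.79, -2.35, -6.97, -20.7, -61.47]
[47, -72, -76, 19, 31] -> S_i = Random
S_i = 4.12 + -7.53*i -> [4.12, -3.41, -10.94, -18.47, -26.0]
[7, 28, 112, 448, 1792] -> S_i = 7*4^i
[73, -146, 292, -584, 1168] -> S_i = 73*-2^i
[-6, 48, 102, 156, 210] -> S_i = -6 + 54*i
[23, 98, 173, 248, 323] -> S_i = 23 + 75*i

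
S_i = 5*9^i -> [5, 45, 405, 3645, 32805]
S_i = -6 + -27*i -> [-6, -33, -60, -87, -114]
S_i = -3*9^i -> [-3, -27, -243, -2187, -19683]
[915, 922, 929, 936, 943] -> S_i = 915 + 7*i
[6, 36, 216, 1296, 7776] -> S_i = 6*6^i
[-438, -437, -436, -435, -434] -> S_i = -438 + 1*i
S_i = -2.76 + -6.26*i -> [-2.76, -9.02, -15.28, -21.54, -27.8]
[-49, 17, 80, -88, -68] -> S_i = Random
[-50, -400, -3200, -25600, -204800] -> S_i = -50*8^i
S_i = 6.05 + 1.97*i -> [6.05, 8.02, 9.99, 11.96, 13.93]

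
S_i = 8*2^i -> [8, 16, 32, 64, 128]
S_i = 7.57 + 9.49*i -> [7.57, 17.06, 26.55, 36.04, 45.53]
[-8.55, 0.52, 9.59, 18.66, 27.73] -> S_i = -8.55 + 9.07*i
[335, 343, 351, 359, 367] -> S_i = 335 + 8*i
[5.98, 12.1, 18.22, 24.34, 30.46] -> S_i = 5.98 + 6.12*i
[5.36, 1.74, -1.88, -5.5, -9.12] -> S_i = 5.36 + -3.62*i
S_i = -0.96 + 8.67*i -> [-0.96, 7.71, 16.38, 25.05, 33.72]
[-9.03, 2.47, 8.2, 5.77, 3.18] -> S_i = Random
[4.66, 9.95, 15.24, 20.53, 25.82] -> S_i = 4.66 + 5.29*i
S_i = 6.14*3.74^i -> [6.14, 22.96, 85.88, 321.21, 1201.31]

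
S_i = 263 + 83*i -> [263, 346, 429, 512, 595]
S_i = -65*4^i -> [-65, -260, -1040, -4160, -16640]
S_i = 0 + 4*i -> [0, 4, 8, 12, 16]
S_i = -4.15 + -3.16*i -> [-4.15, -7.31, -10.47, -13.63, -16.79]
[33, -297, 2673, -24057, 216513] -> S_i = 33*-9^i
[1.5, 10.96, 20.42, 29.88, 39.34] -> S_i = 1.50 + 9.46*i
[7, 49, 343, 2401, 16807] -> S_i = 7*7^i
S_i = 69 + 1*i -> [69, 70, 71, 72, 73]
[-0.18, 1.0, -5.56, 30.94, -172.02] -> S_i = -0.18*(-5.56)^i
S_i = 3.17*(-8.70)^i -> [3.17, -27.58, 239.94, -2087.45, 18160.85]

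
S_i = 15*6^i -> [15, 90, 540, 3240, 19440]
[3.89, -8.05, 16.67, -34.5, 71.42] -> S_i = 3.89*(-2.07)^i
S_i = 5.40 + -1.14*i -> [5.4, 4.26, 3.12, 1.98, 0.84]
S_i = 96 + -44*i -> [96, 52, 8, -36, -80]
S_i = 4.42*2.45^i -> [4.42, 10.83, 26.53, 65.0, 159.25]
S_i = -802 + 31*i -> [-802, -771, -740, -709, -678]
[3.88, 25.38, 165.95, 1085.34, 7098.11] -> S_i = 3.88*6.54^i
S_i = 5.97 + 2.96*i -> [5.97, 8.93, 11.89, 14.85, 17.81]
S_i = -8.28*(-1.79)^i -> [-8.28, 14.82, -26.53, 47.49, -85.0]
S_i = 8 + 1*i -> [8, 9, 10, 11, 12]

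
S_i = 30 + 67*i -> [30, 97, 164, 231, 298]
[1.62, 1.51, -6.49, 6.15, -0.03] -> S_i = Random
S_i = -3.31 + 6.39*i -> [-3.31, 3.08, 9.47, 15.86, 22.25]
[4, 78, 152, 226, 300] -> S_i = 4 + 74*i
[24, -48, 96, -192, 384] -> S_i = 24*-2^i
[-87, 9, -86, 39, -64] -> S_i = Random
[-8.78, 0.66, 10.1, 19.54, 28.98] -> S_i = -8.78 + 9.44*i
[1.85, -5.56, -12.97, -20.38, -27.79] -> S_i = 1.85 + -7.41*i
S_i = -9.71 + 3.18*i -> [-9.71, -6.53, -3.35, -0.17, 3.01]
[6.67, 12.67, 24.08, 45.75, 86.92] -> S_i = 6.67*1.90^i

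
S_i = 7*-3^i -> [7, -21, 63, -189, 567]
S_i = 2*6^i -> [2, 12, 72, 432, 2592]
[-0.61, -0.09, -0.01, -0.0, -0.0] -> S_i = -0.61*0.14^i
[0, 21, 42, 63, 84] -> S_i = 0 + 21*i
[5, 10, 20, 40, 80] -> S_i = 5*2^i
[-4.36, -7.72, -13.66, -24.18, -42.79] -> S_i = -4.36*1.77^i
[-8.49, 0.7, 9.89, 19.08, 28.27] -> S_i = -8.49 + 9.19*i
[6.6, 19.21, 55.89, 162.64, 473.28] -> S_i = 6.60*2.91^i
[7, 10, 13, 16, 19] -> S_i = 7 + 3*i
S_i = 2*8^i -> [2, 16, 128, 1024, 8192]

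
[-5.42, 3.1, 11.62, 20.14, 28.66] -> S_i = -5.42 + 8.52*i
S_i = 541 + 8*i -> [541, 549, 557, 565, 573]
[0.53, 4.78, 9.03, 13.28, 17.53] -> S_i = 0.53 + 4.25*i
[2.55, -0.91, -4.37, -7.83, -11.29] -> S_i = 2.55 + -3.46*i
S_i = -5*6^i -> [-5, -30, -180, -1080, -6480]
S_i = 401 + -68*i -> [401, 333, 265, 197, 129]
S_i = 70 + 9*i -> [70, 79, 88, 97, 106]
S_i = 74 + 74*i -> [74, 148, 222, 296, 370]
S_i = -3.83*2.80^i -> [-3.83, -10.72, -30.03, -84.08, -235.41]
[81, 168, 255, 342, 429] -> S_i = 81 + 87*i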